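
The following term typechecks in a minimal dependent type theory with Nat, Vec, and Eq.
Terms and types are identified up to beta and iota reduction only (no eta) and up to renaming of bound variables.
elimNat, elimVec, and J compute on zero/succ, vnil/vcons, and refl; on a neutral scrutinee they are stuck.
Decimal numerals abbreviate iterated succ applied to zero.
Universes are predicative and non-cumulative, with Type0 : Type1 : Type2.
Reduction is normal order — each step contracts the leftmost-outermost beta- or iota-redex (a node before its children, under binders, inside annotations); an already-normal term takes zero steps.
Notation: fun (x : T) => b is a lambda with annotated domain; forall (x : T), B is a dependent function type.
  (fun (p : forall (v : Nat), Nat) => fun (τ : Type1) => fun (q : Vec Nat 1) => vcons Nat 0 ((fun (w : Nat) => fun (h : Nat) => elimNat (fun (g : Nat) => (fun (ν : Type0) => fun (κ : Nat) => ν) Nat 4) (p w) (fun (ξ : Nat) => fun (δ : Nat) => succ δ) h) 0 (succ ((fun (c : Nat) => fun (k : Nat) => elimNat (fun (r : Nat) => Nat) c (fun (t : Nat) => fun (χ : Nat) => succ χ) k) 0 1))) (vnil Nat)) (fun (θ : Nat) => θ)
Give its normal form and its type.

resulting normal form:
  fun (p : Type1) => fun (v : Vec Nat 1) => vcons Nat 0 2 (vnil Nat)
inferred type:
  forall (p : Type1), forall (v : Vec Nat 1), Vec Nat 1
observation: normalization takes exactly 19 steps under the normal-order strategy.


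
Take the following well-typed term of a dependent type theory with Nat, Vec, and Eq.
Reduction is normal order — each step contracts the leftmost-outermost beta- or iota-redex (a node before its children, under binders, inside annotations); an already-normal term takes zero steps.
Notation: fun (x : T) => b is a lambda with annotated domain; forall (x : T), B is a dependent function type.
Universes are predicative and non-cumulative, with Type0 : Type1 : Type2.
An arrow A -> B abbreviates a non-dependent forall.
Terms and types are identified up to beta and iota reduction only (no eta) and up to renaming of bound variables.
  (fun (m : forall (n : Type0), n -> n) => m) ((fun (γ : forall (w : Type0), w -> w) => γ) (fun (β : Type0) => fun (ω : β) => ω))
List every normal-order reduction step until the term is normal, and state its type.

reduction (normal order):
  (fun (m : forall (n : Type0), n -> n) => m) ((fun (γ : forall (w : Type0), w -> w) => γ) (fun (β : Type0) => fun (ω : β) => ω))
  ~> (fun (m : forall (n : Type0), n -> n) => m) (fun (γ : Type0) => fun (w : γ) => w)
  ~> fun (m : Type0) => fun (n : m) => n
type:
  forall (m : Type0), m -> m


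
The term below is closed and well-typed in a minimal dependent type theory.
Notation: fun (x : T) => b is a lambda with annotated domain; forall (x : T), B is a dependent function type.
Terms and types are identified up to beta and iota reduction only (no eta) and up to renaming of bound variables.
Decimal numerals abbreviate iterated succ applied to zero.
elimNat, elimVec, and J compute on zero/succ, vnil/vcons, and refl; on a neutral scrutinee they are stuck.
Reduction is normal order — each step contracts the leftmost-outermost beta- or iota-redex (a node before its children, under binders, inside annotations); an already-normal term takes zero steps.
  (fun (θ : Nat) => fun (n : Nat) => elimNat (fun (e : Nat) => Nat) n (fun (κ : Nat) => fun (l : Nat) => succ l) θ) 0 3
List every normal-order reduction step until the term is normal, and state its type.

normal-order reduction sequence:
  (fun (θ : Nat) => fun (n : Nat) => elimNat (fun (e : Nat) => Nat) n (fun (κ : Nat) => fun (l : Nat) => succ l) θ) 0 3
  ~> (fun (θ : Nat) => elimNat (fun (n : Nat) => Nat) θ (fun (e : Nat) => fun (κ : Nat) => succ κ) 0) 3
  ~> elimNat (fun (θ : Nat) => Nat) 3 (fun (n : Nat) => fun (e : Nat) => succ e) 0
  ~> 3
the term's type:
  Nat


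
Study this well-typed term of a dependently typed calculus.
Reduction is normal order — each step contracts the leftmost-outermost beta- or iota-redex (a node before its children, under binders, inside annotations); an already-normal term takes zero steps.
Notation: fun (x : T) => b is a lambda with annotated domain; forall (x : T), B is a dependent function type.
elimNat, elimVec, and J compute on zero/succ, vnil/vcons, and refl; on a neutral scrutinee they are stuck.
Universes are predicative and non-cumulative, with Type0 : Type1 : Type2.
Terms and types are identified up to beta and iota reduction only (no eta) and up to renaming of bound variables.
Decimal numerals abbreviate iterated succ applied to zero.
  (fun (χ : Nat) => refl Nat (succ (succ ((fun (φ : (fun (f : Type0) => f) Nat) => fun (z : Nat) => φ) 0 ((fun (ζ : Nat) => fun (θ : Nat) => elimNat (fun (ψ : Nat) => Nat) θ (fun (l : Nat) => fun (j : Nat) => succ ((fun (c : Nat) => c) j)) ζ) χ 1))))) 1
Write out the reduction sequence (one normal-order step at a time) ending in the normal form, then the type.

reduction (normal order):
  (fun (χ : Nat) => refl Nat (succ (succ ((fun (φ : (fun (f : Type0) => f) Nat) => fun (z : Nat) => φ) 0 ((fun (ζ : Nat) => fun (θ : Nat) => elimNat (fun (ψ : Nat) => Nat) θ (fun (l : Nat) => fun (j : Nat) => succ ((fun (c : Nat) => c) j)) ζ) χ 1))))) 1
  ~> refl Nat (succ (succ ((fun (χ : (fun (φ : Type0) => φ) Nat) => fun (f : Nat) => χ) 0 ((fun (z : Nat) => fun (ζ : Nat) => elimNat (fun (θ : Nat) => Nat) ζ (fun (ψ : Nat) => fun (l : Nat) => succ ((fun (j : Nat) => j) l)) z) 1 1))))
  ~> refl Nat (succ (succ ((fun (χ : Nat) => 0) ((fun (φ : Nat) => fun (f : Nat) => elimNat (fun (z : Nat) => Nat) f (fun (ζ : Nat) => fun (θ : Nat) => succ ((fun (ψ : Nat) => ψ) θ)) φ) 1 1))))
  ~> refl Nat 2
type:
  Eq Nat 2 2


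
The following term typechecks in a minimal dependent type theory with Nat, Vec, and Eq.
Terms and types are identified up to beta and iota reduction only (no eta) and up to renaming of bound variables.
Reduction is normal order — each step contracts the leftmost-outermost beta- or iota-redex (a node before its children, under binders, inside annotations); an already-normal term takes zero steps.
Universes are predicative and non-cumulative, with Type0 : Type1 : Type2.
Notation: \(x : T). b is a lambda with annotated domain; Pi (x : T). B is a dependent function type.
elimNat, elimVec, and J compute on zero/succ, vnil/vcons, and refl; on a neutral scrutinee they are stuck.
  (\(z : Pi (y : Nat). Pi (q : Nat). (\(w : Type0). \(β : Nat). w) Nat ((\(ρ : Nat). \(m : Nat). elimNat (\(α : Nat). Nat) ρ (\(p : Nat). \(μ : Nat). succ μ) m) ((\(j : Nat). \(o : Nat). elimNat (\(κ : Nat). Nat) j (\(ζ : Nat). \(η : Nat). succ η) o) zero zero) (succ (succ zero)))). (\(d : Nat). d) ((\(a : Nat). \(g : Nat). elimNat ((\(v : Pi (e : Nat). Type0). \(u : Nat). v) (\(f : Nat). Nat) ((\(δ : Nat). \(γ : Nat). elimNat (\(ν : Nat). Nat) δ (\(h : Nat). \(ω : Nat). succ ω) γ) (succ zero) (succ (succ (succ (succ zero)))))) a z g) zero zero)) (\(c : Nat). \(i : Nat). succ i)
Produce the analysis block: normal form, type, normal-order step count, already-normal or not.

normal form:
  zero
type:
  Nat
steps to reach normal form (normal order): 5
term was already normal: no
first contracted redex: a beta-redex


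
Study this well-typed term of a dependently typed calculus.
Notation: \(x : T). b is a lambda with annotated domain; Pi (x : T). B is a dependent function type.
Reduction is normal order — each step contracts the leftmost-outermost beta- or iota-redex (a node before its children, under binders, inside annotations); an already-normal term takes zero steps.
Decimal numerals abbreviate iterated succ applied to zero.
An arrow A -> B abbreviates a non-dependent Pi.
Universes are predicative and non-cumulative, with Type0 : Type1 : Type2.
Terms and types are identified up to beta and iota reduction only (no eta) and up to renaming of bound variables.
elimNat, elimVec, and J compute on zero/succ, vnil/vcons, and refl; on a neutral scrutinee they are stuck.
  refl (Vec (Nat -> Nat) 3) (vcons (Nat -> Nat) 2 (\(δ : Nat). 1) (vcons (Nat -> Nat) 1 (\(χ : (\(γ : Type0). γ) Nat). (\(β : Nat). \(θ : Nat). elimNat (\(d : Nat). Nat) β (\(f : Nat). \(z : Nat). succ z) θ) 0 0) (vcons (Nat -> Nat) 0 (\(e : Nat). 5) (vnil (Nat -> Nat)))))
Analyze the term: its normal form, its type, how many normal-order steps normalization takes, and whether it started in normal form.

resulting normal form:
  refl (Vec (Nat -> Nat) 3) (vcons (Nat -> Nat) 2 (\(δ : Nat). 1) (vcons (Nat -> Nat) 1 (\(χ : Nat). 0) (vcons (Nat -> Nat) 0 (\(γ : Nat). 5) (vnil (Nat -> Nat)))))
inferred type:
  Eq (Vec (Nat -> Nat) 3) (vcons (Nat -> Nat) 2 (\(δ : Nat). 1) (vcons (Nat -> Nat) 1 (\(χ : Nat). 0) (vcons (Nat -> Nat) 0 (\(γ : Nat). 5) (vnil (Nat -> Nat))))) (vcons (Nat -> Nat) 2 (\(β : Nat). 1) (vcons (Nat -> Nat) 1 (\(θ : Nat). 0) (vcons (Nat -> Nat) 0 (\(d : Nat). 5) (vnil (Nat -> Nat)))))
normal-order step count: 4
already normal: no
first contracted redex: a beta-redex


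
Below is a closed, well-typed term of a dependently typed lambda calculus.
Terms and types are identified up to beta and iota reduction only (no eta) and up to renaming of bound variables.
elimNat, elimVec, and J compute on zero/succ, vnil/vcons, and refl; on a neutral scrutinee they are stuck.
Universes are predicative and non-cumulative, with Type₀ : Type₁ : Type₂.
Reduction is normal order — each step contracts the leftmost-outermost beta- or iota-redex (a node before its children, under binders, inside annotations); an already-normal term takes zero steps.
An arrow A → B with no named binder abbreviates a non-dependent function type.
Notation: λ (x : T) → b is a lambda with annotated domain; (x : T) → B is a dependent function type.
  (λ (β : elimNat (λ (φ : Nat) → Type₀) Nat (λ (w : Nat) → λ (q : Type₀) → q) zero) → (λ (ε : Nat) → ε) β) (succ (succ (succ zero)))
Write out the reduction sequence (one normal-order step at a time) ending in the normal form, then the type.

reduction (normal order):
  (λ (β : elimNat (λ (φ : Nat) → Type₀) Nat (λ (w : Nat) → λ (q : Type₀) → q) zero) → (λ (ε : Nat) → ε) β) (succ (succ (succ zero)))
  ~> (λ (β : Nat) → β) (succ (succ (succ zero)))
  ~> succ (succ (succ zero))
the term's type:
  Nat


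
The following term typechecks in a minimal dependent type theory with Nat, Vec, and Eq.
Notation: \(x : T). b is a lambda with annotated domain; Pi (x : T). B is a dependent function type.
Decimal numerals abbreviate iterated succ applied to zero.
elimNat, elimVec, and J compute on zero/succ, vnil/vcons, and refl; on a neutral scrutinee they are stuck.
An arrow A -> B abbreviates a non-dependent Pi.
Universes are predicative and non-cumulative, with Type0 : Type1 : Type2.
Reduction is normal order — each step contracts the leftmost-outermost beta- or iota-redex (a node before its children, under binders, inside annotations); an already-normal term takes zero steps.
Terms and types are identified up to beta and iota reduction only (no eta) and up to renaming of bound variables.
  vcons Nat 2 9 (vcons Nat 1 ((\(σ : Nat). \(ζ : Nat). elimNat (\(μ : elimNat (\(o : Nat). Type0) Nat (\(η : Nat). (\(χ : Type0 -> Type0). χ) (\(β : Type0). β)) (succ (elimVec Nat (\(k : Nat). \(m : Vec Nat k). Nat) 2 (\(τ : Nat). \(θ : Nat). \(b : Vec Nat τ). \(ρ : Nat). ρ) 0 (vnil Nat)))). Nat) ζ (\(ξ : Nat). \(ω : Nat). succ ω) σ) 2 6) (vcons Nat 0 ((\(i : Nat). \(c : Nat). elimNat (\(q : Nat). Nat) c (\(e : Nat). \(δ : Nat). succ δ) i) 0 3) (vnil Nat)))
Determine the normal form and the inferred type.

normal form:
  vcons Nat 2 9 (vcons Nat 1 8 (vcons Nat 0 3 (vnil Nat)))
inferred type:
  Vec Nat 3
observation: reduction starts at a beta-redex, and 12 normal-order steps reach the normal form.


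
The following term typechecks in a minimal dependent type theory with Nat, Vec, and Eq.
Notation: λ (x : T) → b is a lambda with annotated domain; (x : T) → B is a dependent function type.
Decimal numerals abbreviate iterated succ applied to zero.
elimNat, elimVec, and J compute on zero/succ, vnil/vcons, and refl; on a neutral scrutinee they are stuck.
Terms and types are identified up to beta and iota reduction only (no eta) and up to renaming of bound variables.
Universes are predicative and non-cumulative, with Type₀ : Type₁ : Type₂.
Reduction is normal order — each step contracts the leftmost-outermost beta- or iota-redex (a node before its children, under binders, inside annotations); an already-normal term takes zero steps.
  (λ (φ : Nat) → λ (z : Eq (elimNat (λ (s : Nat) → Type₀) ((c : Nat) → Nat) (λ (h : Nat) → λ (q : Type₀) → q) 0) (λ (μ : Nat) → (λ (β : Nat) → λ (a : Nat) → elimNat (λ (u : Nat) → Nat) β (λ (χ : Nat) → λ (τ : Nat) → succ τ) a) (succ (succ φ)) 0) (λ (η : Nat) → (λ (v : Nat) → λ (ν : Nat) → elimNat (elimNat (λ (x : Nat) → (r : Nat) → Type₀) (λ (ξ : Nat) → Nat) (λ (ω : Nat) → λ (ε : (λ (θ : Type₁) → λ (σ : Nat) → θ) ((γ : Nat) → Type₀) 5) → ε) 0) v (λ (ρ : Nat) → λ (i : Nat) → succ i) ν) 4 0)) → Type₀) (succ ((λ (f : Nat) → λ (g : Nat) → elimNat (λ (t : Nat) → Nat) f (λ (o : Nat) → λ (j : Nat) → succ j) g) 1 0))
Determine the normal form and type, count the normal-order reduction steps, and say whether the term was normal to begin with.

resulting normal form:
  λ (φ : Eq ((z : Nat) → Nat) (λ (s : Nat) → 4) (λ (c : Nat) → 4)) → Type₀
inferred type:
  (φ : Eq ((z : Nat) → Nat) (λ (s : Nat) → 4) (λ (c : Nat) → 4)) → Type₁
steps to reach normal form (normal order): 11
already normal: no
first redex: a beta-redex


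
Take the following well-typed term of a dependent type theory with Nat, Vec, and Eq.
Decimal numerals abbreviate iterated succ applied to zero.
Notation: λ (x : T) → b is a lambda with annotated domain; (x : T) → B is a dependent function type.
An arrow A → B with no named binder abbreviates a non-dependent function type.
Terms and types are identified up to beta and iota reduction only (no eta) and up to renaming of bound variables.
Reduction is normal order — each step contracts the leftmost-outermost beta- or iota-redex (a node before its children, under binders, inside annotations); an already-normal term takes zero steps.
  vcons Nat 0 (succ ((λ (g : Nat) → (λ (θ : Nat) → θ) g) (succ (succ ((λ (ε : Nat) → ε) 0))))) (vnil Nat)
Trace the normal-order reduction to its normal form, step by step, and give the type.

normal-order reduction sequence:
  vcons Nat 0 (succ ((λ (g : Nat) → (λ (θ : Nat) → θ) g) (succ (succ ((λ (ε : Nat) → ε) 0))))) (vnil Nat)
  ~> vcons Nat 0 (succ ((λ (g : Nat) → g) (succ (succ ((λ (θ : Nat) → θ) 0))))) (vnil Nat)
  ~> vcons Nat 0 (succ (succ (succ ((λ (g : Nat) → g) 0)))) (vnil Nat)
  ~> vcons Nat 0 3 (vnil Nat)
the term's type:
  Vec Nat 1


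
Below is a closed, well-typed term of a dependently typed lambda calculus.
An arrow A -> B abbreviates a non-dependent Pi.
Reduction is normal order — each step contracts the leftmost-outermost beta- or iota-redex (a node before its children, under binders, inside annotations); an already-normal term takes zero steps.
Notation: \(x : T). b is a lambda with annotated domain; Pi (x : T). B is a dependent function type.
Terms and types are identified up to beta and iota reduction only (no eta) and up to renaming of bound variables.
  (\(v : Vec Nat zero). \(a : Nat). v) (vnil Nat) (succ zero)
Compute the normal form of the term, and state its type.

reduced normal form:
  vnil Nat
type:
  Vec Nat zero


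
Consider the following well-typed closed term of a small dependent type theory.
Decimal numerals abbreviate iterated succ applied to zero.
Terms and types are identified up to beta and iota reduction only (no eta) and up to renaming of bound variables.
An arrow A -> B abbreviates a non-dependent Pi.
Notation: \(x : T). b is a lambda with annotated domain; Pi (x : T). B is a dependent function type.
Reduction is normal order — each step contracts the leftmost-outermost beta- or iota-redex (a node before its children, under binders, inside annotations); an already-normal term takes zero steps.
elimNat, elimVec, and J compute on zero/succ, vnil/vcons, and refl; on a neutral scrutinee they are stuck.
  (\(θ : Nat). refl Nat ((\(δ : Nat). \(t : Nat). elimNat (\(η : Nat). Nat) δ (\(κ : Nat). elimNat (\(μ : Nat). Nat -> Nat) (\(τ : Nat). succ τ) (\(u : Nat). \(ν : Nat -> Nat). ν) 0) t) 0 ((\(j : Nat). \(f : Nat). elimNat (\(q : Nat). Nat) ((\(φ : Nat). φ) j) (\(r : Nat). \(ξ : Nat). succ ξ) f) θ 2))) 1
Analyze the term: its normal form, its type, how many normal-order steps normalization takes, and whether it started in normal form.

resulting normal form:
  refl Nat 3
inferred type:
  Eq Nat 3 3
reduction steps (normal order): 24
term was already normal: no
first redex: a beta-redex


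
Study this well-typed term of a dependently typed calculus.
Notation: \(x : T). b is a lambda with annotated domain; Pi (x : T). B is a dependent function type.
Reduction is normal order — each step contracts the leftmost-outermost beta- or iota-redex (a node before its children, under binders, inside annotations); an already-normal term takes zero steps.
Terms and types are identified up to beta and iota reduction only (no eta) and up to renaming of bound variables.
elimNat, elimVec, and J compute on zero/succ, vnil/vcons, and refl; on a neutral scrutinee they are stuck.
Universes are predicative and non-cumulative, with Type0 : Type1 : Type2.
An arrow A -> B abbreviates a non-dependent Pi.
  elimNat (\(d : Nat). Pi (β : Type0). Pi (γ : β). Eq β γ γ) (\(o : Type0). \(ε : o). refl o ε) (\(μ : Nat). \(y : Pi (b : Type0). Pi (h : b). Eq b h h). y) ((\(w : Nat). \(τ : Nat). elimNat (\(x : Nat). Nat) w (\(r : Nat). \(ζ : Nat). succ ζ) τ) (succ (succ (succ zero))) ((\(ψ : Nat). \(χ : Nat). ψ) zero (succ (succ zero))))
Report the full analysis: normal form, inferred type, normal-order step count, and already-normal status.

normal form:
  \(d : Type0). \(β : d). refl d β
the term's type:
  Pi (d : Type0). Pi (β : d). Eq d β β
reduction steps (normal order): 15
already normal: no
first redex: a beta-redex


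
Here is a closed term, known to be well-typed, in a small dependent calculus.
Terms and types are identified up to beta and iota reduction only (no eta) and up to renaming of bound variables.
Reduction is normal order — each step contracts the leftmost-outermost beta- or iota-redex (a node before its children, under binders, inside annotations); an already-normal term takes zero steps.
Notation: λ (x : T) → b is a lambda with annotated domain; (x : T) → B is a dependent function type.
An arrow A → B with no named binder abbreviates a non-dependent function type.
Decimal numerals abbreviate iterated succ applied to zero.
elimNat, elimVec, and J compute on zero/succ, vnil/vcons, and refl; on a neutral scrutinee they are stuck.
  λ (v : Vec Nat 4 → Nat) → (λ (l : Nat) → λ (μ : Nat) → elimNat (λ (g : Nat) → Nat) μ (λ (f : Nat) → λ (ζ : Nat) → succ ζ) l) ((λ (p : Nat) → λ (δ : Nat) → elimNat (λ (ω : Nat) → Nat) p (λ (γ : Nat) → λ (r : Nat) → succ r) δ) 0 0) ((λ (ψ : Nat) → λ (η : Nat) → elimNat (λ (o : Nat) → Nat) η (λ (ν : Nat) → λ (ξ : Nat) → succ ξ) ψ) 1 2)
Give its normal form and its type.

normal form:
  λ (v : Vec Nat 4 → Nat) → 3
the term's type:
  (Vec Nat 4 → Nat) → Nat


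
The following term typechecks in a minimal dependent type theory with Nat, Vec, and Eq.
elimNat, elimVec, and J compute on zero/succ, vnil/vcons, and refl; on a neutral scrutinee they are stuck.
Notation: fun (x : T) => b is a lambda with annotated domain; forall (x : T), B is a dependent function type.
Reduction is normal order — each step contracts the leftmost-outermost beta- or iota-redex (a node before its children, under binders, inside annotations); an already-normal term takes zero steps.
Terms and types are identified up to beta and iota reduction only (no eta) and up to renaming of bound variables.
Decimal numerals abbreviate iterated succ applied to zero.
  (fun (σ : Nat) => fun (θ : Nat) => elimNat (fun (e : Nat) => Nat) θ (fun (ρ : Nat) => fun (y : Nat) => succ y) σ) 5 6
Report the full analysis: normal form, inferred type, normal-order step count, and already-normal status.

reduced normal form:
  11
type:
  Nat
normal-order step count: 18
already normal: no
first contracted redex: a beta-redex


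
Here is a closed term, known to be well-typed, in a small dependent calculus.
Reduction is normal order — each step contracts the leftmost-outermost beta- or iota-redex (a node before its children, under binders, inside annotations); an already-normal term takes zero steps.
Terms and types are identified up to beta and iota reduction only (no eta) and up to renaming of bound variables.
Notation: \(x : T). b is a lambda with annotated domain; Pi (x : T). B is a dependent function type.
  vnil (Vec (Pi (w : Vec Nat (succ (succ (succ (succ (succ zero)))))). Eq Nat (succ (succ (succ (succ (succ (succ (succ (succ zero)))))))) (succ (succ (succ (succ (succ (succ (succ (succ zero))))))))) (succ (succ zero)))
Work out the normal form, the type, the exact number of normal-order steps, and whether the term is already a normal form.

reduced normal form:
  vnil (Vec (Pi (w : Vec Nat (succ (succ (succ (succ (succ zero)))))). Eq Nat (succ (succ (succ (succ (succ (succ (succ (succ zero)))))))) (succ (succ (succ (succ (succ (succ (succ (succ zero))))))))) (succ (succ zero)))
type:
  Vec (Vec (Pi (w : Vec Nat (succ (succ (succ (succ (succ zero)))))). Eq Nat (succ (succ (succ (succ (succ (succ (succ (succ zero)))))))) (succ (succ (succ (succ (succ (succ (succ (succ zero))))))))) (succ (succ zero))) zero
normal-order step count: 0
already normal: yes


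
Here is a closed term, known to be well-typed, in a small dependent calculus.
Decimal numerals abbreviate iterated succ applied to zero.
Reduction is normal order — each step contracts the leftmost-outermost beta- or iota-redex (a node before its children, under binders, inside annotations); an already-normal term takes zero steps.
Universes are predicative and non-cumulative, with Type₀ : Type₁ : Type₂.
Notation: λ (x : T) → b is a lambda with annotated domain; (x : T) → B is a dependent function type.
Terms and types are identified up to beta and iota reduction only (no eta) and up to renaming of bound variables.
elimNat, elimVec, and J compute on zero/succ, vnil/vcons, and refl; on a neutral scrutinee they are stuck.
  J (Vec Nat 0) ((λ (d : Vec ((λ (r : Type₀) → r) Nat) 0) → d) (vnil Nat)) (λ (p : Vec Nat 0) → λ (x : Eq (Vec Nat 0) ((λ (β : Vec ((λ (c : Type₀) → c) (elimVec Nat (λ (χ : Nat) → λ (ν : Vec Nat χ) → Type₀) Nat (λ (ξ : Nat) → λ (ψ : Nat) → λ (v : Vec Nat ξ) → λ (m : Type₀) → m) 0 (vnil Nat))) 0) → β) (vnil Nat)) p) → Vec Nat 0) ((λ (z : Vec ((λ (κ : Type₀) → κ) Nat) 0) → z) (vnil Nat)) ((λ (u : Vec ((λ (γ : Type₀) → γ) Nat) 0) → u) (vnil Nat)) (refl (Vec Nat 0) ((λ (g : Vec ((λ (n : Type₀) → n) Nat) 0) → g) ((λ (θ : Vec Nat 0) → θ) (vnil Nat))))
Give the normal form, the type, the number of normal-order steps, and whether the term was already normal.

resulting normal form:
  vnil Nat
inferred type:
  Vec Nat 0
reduction steps (normal order): 2
already normal: no
first redex: a J iota-redex


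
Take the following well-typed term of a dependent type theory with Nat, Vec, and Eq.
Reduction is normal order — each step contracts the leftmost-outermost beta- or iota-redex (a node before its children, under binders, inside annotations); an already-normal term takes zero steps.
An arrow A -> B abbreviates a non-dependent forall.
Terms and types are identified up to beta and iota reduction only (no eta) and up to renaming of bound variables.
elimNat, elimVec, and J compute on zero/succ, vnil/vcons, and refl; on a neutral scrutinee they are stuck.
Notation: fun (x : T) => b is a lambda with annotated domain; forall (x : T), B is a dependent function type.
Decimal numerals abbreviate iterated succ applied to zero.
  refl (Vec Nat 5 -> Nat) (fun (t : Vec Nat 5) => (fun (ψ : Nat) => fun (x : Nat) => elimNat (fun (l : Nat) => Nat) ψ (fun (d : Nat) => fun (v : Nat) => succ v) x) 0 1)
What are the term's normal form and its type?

resulting normal form:
  refl (Vec Nat 5 -> Nat) (fun (t : Vec Nat 5) => 1)
type:
  Eq (Vec Nat 5 -> Nat) (fun (t : Vec Nat 5) => 1) (fun (ψ : Vec Nat 5) => 1)


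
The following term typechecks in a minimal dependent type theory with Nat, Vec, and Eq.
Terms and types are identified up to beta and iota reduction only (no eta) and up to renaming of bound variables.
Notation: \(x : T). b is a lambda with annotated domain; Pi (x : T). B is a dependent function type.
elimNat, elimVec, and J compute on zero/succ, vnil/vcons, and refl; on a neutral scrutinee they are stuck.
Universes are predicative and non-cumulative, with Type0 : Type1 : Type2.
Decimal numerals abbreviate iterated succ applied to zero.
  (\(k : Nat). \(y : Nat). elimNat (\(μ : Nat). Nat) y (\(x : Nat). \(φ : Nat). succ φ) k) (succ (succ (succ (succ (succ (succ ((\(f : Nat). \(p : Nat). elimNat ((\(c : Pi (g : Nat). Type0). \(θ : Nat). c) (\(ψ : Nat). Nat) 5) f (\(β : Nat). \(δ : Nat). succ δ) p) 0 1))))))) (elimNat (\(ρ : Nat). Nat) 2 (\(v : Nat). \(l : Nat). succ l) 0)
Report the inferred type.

the term's type:
  Nat


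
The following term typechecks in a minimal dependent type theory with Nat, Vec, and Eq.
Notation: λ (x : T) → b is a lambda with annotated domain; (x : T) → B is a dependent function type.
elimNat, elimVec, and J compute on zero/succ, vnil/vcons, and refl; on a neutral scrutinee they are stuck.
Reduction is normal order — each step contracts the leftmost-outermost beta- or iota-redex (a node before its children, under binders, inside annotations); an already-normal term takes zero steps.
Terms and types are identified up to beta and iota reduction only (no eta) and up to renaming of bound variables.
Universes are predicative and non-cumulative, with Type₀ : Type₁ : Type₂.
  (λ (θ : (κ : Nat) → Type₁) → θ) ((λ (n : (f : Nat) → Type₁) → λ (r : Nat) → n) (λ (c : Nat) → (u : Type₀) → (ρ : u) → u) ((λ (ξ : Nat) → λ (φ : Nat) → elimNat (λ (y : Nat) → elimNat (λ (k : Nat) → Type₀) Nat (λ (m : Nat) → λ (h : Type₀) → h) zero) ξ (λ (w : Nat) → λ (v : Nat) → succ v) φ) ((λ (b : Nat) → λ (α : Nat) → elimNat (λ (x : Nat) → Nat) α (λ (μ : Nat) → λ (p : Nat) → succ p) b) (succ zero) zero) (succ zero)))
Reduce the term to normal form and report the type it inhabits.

resulting normal form:
  λ (θ : Nat) → (κ : Type₀) → (n : κ) → κ
type:
  (θ : Nat) → Type₁
observation: reduction starts at a beta-redex, and 3 normal-order steps reach the normal form.


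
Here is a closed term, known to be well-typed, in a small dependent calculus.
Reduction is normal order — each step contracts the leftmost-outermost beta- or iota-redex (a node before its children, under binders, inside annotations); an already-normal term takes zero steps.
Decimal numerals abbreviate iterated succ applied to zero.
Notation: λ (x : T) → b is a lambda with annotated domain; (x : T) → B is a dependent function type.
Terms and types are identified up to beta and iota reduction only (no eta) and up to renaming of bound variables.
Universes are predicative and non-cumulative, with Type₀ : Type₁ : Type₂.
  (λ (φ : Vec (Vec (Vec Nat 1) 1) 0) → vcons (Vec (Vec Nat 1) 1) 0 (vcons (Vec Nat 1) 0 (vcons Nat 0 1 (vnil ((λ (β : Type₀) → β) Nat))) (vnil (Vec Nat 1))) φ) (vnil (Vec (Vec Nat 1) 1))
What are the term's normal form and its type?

reduced normal form:
  vcons (Vec (Vec Nat 1) 1) 0 (vcons (Vec Nat 1) 0 (vcons Nat 0 1 (vnil Nat)) (vnil (Vec Nat 1))) (vnil (Vec (Vec Nat 1) 1))
the term's type:
  Vec (Vec (Vec Nat 1) 1) 1


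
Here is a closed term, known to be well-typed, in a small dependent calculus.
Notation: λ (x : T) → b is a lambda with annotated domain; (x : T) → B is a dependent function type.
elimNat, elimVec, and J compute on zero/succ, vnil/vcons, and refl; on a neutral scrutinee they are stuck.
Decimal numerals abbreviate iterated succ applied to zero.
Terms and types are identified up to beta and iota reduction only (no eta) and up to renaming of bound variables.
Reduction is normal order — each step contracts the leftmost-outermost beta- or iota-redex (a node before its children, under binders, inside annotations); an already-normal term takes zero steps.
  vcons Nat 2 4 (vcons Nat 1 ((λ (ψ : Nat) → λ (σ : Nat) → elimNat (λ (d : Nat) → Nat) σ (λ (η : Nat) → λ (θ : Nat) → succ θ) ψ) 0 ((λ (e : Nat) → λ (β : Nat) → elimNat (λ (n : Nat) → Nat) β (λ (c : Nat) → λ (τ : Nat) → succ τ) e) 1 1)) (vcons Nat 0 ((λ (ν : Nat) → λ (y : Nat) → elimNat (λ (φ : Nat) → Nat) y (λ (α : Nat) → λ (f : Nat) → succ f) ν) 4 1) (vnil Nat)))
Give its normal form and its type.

resulting normal form:
  vcons Nat 2 4 (vcons Nat 1 2 (vcons Nat 0 5 (vnil Nat)))
the term's type:
  Vec Nat 3


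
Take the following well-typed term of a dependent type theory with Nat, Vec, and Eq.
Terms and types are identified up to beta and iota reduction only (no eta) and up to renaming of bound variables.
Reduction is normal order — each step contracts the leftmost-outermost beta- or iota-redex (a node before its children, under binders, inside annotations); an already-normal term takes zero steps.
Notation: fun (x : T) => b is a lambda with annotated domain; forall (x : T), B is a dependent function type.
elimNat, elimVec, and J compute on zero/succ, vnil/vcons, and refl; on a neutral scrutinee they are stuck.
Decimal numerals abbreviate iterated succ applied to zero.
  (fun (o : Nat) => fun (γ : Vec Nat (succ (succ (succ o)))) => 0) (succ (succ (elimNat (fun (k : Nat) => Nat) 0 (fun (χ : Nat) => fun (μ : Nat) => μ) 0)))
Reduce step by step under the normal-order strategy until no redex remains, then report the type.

reduction (normal order):
  (fun (o : Nat) => fun (γ : Vec Nat (succ (succ (succ o)))) => 0) (succ (succ (elimNat (fun (k : Nat) => Nat) 0 (fun (χ : Nat) => fun (μ : Nat) => μ) 0)))
  ~> fun (o : Vec Nat (succ (succ (succ (succ (succ (elimNat (fun (γ : Nat) => Nat) 0 (fun (k : Nat) => fun (χ : Nat) => χ) 0))))))) => 0
  ~> fun (o : Vec Nat 5) => 0
inferred type:
  forall (o : Vec Nat 5), Nat


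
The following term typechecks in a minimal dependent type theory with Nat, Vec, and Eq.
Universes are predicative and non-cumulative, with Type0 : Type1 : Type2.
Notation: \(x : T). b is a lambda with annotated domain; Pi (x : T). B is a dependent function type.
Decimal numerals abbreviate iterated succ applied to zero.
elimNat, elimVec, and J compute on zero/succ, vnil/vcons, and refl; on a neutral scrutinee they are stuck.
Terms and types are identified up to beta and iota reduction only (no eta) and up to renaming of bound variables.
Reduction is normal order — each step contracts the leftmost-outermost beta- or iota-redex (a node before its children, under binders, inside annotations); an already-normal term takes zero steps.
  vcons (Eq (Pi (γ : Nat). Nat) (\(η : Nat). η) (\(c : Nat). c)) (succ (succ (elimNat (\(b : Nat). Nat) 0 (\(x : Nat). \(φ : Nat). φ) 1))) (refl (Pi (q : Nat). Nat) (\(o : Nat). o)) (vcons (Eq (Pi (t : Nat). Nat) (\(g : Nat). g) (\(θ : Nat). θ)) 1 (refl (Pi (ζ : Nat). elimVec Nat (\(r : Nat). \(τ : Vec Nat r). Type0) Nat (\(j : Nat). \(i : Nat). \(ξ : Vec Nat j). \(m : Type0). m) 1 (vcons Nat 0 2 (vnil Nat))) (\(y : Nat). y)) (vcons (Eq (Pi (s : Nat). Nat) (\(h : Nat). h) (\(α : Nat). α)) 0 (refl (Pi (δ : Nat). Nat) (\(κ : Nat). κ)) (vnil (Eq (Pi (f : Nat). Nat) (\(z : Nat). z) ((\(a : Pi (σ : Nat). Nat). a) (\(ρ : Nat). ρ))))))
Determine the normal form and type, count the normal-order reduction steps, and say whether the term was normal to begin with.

resulting normal form:
  vcons (Eq (Pi (γ : Nat). Nat) (\(η : Nat). η) (\(c : Nat). c)) 2 (refl (Pi (b : Nat). Nat) (\(x : Nat). x)) (vcons (Eq (Pi (φ : Nat). Nat) (\(q : Nat). q) (\(o : Nat). o)) 1 (refl (Pi (t : Nat). Nat) (\(g : Nat). g)) (vcons (Eq (Pi (θ : Nat). Nat) (\(ζ : Nat). ζ) (\(r : Nat). r)) 0 (refl (Pi (τ : Nat). Nat) (\(j : Nat). j)) (vnil (Eq (Pi (i : Nat). Nat) (\(ξ : Nat). ξ) (\(m : Nat). m)))))
type:
  Vec (Eq (Pi (γ : Nat). Nat) (\(η : Nat). η) (\(c : Nat). c)) 3
normal-order step count: 11
started in normal form: no
first redex: an elimNat iota-redex


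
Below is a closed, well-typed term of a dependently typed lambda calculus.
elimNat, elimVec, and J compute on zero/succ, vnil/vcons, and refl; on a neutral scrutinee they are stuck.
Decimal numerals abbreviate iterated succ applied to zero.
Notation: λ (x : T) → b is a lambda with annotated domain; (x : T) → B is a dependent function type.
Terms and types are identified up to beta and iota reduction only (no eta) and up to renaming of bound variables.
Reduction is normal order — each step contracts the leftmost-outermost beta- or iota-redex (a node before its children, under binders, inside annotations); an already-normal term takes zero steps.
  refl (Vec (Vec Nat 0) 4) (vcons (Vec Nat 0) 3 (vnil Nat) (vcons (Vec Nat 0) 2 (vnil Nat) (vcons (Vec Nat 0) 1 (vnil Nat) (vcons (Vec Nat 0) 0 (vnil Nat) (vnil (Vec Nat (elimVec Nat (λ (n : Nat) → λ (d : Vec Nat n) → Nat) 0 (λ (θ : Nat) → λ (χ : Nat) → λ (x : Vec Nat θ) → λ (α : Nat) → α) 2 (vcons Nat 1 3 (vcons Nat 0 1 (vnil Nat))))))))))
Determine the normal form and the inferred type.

resulting normal form:
  refl (Vec (Vec Nat 0) 4) (vcons (Vec Nat 0) 3 (vnil Nat) (vcons (Vec Nat 0) 2 (vnil Nat) (vcons (Vec Nat 0) 1 (vnil Nat) (vcons (Vec Nat 0) 0 (vnil Nat) (vnil (Vec Nat 0))))))
type:
  Eq (Vec (Vec Nat 0) 4) (vcons (Vec Nat 0) 3 (vnil Nat) (vcons (Vec Nat 0) 2 (vnil Nat) (vcons (Vec Nat 0) 1 (vnil Nat) (vcons (Vec Nat 0) 0 (vnil Nat) (vnil (Vec Nat 0)))))) (vcons (Vec Nat 0) 3 (vnil Nat) (vcons (Vec Nat 0) 2 (vnil Nat) (vcons (Vec Nat 0) 1 (vnil Nat) (vcons (Vec Nat 0) 0 (vnil Nat) (vnil (Vec Nat 0))))))
observation: reduction starts at an elimVec iota-redex, and 11 normal-order steps reach the normal form.


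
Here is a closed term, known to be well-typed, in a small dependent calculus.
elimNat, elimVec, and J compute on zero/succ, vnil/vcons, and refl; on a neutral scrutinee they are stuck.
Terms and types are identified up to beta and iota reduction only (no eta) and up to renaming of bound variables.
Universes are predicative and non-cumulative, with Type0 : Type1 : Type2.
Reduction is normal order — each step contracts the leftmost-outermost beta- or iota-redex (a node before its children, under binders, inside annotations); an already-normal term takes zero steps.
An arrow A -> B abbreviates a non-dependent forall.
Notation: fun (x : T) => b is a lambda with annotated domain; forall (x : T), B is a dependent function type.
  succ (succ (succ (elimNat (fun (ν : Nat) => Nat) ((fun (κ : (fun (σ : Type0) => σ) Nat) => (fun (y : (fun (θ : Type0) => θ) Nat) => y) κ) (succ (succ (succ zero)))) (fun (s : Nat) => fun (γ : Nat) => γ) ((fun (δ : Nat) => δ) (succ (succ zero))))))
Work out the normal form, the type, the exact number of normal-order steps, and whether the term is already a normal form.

normal form:
  succ (succ (succ (succ (succ (succ zero)))))
type:
  Nat
reduction steps (normal order): 10
started in normal form: no
first contracted redex: a beta-redex


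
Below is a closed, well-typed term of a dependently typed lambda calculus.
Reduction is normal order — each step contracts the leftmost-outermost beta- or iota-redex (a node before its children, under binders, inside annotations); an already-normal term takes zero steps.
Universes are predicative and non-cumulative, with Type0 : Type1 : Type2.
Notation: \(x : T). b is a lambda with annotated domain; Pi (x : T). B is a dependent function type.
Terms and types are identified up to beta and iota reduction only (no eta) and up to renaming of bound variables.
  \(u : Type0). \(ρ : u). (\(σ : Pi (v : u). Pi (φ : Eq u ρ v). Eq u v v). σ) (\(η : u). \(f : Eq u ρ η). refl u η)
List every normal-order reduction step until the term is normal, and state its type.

reduction (normal order):
  \(u : Type0). \(ρ : u). (\(σ : Pi (v : u). Pi (φ : Eq u ρ v). Eq u v v). σ) (\(η : u). \(f : Eq u ρ η). refl u η)
  ~> \(u : Type0). \(ρ : u). \(σ : u). \(v : Eq u ρ σ). refl u σ
the term's type:
  Pi (u : Type0). Pi (ρ : u). Pi (σ : u). Pi (v : Eq u ρ σ). Eq u σ σ


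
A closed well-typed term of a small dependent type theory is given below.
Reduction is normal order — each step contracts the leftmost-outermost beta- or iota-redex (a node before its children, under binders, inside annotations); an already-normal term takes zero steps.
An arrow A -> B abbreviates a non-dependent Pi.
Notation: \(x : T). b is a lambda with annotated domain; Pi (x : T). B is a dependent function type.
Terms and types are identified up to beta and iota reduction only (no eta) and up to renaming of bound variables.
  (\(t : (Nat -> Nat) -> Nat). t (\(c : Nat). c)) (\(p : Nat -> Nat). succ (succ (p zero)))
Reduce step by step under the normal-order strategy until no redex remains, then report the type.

reduction (normal order):
  (\(t : (Nat -> Nat) -> Nat). t (\(c : Nat). c)) (\(p : Nat -> Nat). succ (succ (p zero)))
  ~> (\(t : Nat -> Nat). succ (succ (t zero))) (\(c : Nat). c)
  ~> succ (succ ((\(t : Nat). t) zero))
  ~> succ (succ zero)
type:
  Nat


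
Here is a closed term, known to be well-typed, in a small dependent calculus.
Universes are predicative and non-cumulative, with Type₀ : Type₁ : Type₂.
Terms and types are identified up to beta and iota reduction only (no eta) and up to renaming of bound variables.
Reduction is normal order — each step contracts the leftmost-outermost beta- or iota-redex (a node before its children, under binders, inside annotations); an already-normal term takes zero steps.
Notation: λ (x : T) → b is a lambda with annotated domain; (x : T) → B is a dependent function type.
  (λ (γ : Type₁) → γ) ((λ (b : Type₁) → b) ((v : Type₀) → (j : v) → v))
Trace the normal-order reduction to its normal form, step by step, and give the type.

normal-order reduction:
  (λ (γ : Type₁) → γ) ((λ (b : Type₁) → b) ((v : Type₀) → (j : v) → v))
  ~> (λ (γ : Type₁) → γ) ((b : Type₀) → (v : b) → b)
  ~> (γ : Type₀) → (b : γ) → γ
inferred type:
  Type₁


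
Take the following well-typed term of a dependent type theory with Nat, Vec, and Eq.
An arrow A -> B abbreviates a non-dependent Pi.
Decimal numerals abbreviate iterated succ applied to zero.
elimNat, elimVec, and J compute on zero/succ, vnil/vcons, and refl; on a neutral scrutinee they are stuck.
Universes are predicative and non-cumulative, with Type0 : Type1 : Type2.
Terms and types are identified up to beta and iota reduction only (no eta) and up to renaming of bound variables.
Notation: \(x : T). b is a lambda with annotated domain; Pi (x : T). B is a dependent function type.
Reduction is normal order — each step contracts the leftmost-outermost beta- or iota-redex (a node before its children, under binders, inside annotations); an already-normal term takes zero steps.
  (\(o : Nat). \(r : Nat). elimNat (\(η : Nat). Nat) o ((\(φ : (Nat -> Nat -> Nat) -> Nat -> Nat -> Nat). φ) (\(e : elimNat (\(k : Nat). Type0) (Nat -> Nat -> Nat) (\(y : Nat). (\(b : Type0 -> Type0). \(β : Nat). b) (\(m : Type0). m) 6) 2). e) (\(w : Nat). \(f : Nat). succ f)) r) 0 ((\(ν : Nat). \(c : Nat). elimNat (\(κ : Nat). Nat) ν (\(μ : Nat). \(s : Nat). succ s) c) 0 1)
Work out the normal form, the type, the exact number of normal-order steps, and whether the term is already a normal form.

resulting normal form:
  1
type:
  Nat
reduction steps (normal order): 14
started in normal form: no
first contracted redex: a beta-redex
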